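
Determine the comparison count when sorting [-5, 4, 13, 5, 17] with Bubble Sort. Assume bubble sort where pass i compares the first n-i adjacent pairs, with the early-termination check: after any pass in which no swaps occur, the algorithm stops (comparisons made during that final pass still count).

Pass 1: compare adjacent pairs (0,1)..(3,4) = 4 comparison(s), 1 swap(s) -> [-5, 4, 5, 13, 17]
Pass 2: compare adjacent pairs (0,1)..(2,3) = 3 comparison(s), 0 swap(s) -> [-5, 4, 5, 13, 17]
No swaps in this pass, so bubble sort stops here.
Total comparisons: 4 + 3 = 7


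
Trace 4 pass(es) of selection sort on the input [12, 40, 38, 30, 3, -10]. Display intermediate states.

Pass 1: Select minimum -10 at index 5, swap -> [-10, 40, 38, 30, 3, 12]
Pass 2: Select minimum 3 at index 4, swap -> [-10, 3, 38, 30, 40, 12]
Pass 3: Select minimum 12 at index 5, swap -> [-10, 3, 12, 30, 40, 38]
Pass 4: Select minimum 30 at index 3, swap -> [-10, 3, 12, 30, 40, 38]


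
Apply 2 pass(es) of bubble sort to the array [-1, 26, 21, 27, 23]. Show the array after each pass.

After pass 1: [-1, 21, 26, 23, 27] (2 swaps)
After pass 2: [-1, 21, 23, 26, 27] (1 swaps)
Total swaps: 3


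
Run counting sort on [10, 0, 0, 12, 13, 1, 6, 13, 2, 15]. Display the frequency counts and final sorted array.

Count array: [2, 1, 1, 0, 0, 0, 1, 0, 0, 0, 1, 0, 1, 2, 0, 1]
(count[i] = number of elements equal to i)
Cumulative count: [2, 3, 4, 4, 4, 4, 5, 5, 5, 5, 6, 6, 7, 9, 9, 10]
Sorted: [0, 0, 1, 2, 6, 10, 12, 13, 13, 15]


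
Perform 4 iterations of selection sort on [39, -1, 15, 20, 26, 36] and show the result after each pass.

Pass 1: Select minimum -1 at index 1, swap -> [-1, 39, 15, 20, 26, 36]
Pass 2: Select minimum 15 at index 2, swap -> [-1, 15, 39, 20, 26, 36]
Pass 3: Select minimum 20 at index 3, swap -> [-1, 15, 20, 39, 26, 36]
Pass 4: Select minimum 26 at index 4, swap -> [-1, 15, 20, 26, 39, 36]


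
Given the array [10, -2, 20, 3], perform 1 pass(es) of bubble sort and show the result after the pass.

After pass 1: [-2, 10, 3, 20] (2 swaps)
Total swaps: 2


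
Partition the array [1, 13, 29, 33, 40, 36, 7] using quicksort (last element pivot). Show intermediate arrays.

Partition 1: pivot=7 at index 1 -> [1, 7, 29, 33, 40, 36, 13]
Partition 2: pivot=13 at index 2 -> [1, 7, 13, 33, 40, 36, 29]
Partition 3: pivot=29 at index 3 -> [1, 7, 13, 29, 40, 36, 33]
Partition 4: pivot=33 at index 4 -> [1, 7, 13, 29, 33, 36, 40]
Partition 5: pivot=40 at index 6 -> [1, 7, 13, 29, 33, 36, 40]


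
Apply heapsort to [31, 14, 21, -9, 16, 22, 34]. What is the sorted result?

Build heap: [34, 16, 31, -9, 14, 22, 21]
Extract 34: [31, 16, 22, -9, 14, 21, 34]
Extract 31: [22, 16, 21, -9, 14, 31, 34]
Extract 22: [21, 16, 14, -9, 22, 31, 34]
Extract 21: [16, -9, 14, 21, 22, 31, 34]
Extract 16: [14, -9, 16, 21, 22, 31, 34]
Extract 14: [-9, 14, 16, 21, 22, 31, 34]


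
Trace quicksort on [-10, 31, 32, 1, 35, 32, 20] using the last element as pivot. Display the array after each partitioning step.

Partition 1: pivot=20 at index 2 -> [-10, 1, 20, 31, 35, 32, 32]
Partition 2: pivot=1 at index 1 -> [-10, 1, 20, 31, 35, 32, 32]
Partition 3: pivot=32 at index 5 -> [-10, 1, 20, 31, 32, 32, 35]
Partition 4: pivot=32 at index 4 -> [-10, 1, 20, 31, 32, 32, 35]


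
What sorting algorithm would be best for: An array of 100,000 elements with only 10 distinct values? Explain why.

Best choice: 3-way quicksort or Counting sort
Reason: 3-way (Dutch national flag) partitioning groups every copy of the pivot together, so with only d=10 distinct keys quicksort finishes in O(n log d) expected time, which is effectively linear; counting sort runs in O(n + k) where k is the size of the key range (not the number of distinct values), so it is linear when the 10 values are integers drawn from a small known range


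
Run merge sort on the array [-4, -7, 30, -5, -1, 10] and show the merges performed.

Divide and conquer:
  Merge [-7] + [30] -> [-7, 30]
  Merge [-4] + [-7, 30] -> [-7, -4, 30]
  Merge [-1] + [10] -> [-1, 10]
  Merge [-5] + [-1, 10] -> [-5, -1, 10]
  Merge [-7, -4, 30] + [-5, -1, 10] -> [-7, -5, -4, -1, 10, 30]


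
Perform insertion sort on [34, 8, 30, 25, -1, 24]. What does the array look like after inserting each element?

First element 34 is already 'sorted'
Insert 8: shifted 1 elements -> [8, 34, 30, 25, -1, 24]
Insert 30: shifted 1 elements -> [8, 30, 34, 25, -1, 24]
Insert 25: shifted 2 elements -> [8, 25, 30, 34, -1, 24]
Insert -1: shifted 4 elements -> [-1, 8, 25, 30, 34, 24]
Insert 24: shifted 3 elements -> [-1, 8, 24, 25, 30, 34]


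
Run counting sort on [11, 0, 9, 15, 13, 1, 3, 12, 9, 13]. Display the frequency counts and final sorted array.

Count array: [1, 1, 0, 1, 0, 0, 0, 0, 0, 2, 0, 1, 1, 2, 0, 1]
(count[i] = number of elements equal to i)
Cumulative count: [1, 2, 2, 3, 3, 3, 3, 3, 3, 5, 5, 6, 7, 9, 9, 10]
Sorted: [0, 1, 3, 9, 9, 11, 12, 13, 13, 15]


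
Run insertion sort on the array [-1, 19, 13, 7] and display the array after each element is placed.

First element -1 is already 'sorted'
Insert 19: shifted 0 elements -> [-1, 19, 13, 7]
Insert 13: shifted 1 elements -> [-1, 13, 19, 7]
Insert 7: shifted 2 elements -> [-1, 7, 13, 19]


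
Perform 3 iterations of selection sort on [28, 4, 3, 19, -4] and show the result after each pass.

Pass 1: Select minimum -4 at index 4, swap -> [-4, 4, 3, 19, 28]
Pass 2: Select minimum 3 at index 2, swap -> [-4, 3, 4, 19, 28]
Pass 3: Select minimum 4 at index 2, swap -> [-4, 3, 4, 19, 28]


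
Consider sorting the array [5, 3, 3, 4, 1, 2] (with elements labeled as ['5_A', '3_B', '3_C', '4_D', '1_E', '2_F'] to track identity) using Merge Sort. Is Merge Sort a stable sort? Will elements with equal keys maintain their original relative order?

Trace Merge Sort on the labeled array (the key is the number; the letter only tracks identity):
  Merge [3_B] + [3_C] -> [3_B, 3_C]
  Merge [5_A] + [3_B, 3_C] -> [3_B, 3_C, 5_A]
  Merge [1_E] + [2_F] -> [1_E, 2_F]
  Merge [4_D] + [1_E, 2_F] -> [1_E, 2_F, 4_D]
  Merge [3_B, 3_C, 5_A] + [1_E, 2_F, 4_D] -> [1_E, 2_F, 3_B, 3_C, 4_D, 5_A]
Final order: [1_E, 2_F, 3_B, 3_C, 4_D, 5_A]
Equal keys:
  value 3: originally 3_B, 3_C; after sorting 3_B, 3_C -> order preserved
All equal keys kept their original relative order. Merge Sort is stable: when the heads of the two halves are equal the merge takes from the left half first.
Answer: Stable


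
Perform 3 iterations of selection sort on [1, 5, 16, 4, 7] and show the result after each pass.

Pass 1: Select minimum 1 at index 0, swap -> [1, 5, 16, 4, 7]
Pass 2: Select minimum 4 at index 3, swap -> [1, 4, 16, 5, 7]
Pass 3: Select minimum 5 at index 3, swap -> [1, 4, 5, 16, 7]


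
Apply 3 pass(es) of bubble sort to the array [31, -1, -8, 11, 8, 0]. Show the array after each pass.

After pass 1: [-1, -8, 11, 8, 0, 31] (5 swaps)
After pass 2: [-8, -1, 8, 0, 11, 31] (3 swaps)
After pass 3: [-8, -1, 0, 8, 11, 31] (1 swaps)
Total swaps: 9


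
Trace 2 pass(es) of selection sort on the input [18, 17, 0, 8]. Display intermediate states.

Pass 1: Select minimum 0 at index 2, swap -> [0, 17, 18, 8]
Pass 2: Select minimum 8 at index 3, swap -> [0, 8, 18, 17]


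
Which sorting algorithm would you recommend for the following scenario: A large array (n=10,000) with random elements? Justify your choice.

Best choice: Quicksort or Mergesort
Reason: Both have O(n log n) average case; quicksort has lower constant factors


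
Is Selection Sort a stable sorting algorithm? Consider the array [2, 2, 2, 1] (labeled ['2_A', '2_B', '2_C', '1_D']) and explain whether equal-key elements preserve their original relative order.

Trace Selection Sort on the labeled array (the key is the number; the letter only tracks identity):
  Pass 1: minimum of unsorted part is 1_D at index 3; swap it with 2_A at index 0 -> [1_D, 2_B, 2_C, 2_A]
  Pass 2: minimum 2_B is already at index 1; no swap -> [1_D, 2_B, 2_C, 2_A]
  Pass 3: minimum 2_C is already at index 2; no swap -> [1_D, 2_B, 2_C, 2_A]
Final order: [1_D, 2_B, 2_C, 2_A]
Equal keys:
  value 2: originally 2_A, 2_B, 2_C; after sorting 2_B, 2_C, 2_A -> order changed
Equal keys were reordered, so Selection Sort is not stable: the long-range swap that moves the minimum into place can carry an element past an equal key. (One such input is enough; an unstable sort may happen to preserve order on other inputs, but it gives no guarantee.)
Answer: Not stable


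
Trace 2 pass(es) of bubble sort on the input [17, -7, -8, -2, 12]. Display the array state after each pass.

After pass 1: [-7, -8, -2, 12, 17] (4 swaps)
After pass 2: [-8, -7, -2, 12, 17] (1 swaps)
Total swaps: 5


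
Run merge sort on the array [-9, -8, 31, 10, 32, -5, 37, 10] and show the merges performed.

Divide and conquer:
  Merge [-9] + [-8] -> [-9, -8]
  Merge [31] + [10] -> [10, 31]
  Merge [-9, -8] + [10, 31] -> [-9, -8, 10, 31]
  Merge [32] + [-5] -> [-5, 32]
  Merge [37] + [10] -> [10, 37]
  Merge [-5, 32] + [10, 37] -> [-5, 10, 32, 37]
  Merge [-9, -8, 10, 31] + [-5, 10, 32, 37] -> [-9, -8, -5, 10, 10, 31, 32, 37]


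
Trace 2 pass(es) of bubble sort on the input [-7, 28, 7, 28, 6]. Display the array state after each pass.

After pass 1: [-7, 7, 28, 6, 28] (2 swaps)
After pass 2: [-7, 7, 6, 28, 28] (1 swaps)
Total swaps: 3


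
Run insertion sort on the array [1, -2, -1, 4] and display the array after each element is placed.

First element 1 is already 'sorted'
Insert -2: shifted 1 elements -> [-2, 1, -1, 4]
Insert -1: shifted 1 elements -> [-2, -1, 1, 4]
Insert 4: shifted 0 elements -> [-2, -1, 1, 4]


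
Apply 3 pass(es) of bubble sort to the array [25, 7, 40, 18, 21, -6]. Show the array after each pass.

After pass 1: [7, 25, 18, 21, -6, 40] (4 swaps)
After pass 2: [7, 18, 21, -6, 25, 40] (3 swaps)
After pass 3: [7, 18, -6, 21, 25, 40] (1 swaps)
Total swaps: 8


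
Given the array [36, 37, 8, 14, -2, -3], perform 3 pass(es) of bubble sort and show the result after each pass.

After pass 1: [36, 8, 14, -2, -3, 37] (4 swaps)
After pass 2: [8, 14, -2, -3, 36, 37] (4 swaps)
After pass 3: [8, -2, -3, 14, 36, 37] (2 swaps)
Total swaps: 10


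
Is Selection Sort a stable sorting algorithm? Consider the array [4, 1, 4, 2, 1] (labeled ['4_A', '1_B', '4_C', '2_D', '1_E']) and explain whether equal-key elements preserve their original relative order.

Trace Selection Sort on the labeled array (the key is the number; the letter only tracks identity):
  Pass 1: minimum of unsorted part is 1_B at index 1; swap it with 4_A at index 0 -> [1_B, 4_A, 4_C, 2_D, 1_E]
  Pass 2: minimum of unsorted part is 1_E at index 4; swap it with 4_A at index 1 -> [1_B, 1_E, 4_C, 2_D, 4_A]
  Pass 3: minimum of unsorted part is 2_D at index 3; swap it with 4_C at index 2 -> [1_B, 1_E, 2_D, 4_C, 4_A]
  Pass 4: minimum 4_C is already at index 3; no swap -> [1_B, 1_E, 2_D, 4_C, 4_A]
Final order: [1_B, 1_E, 2_D, 4_C, 4_A]
Equal keys:
  value 1: originally 1_B, 1_E; after sorting 1_B, 1_E -> order preserved
  value 4: originally 4_A, 4_C; after sorting 4_C, 4_A -> order changed
Equal keys were reordered, so Selection Sort is not stable: the long-range swap that moves the minimum into place can carry an element past an equal key. (One such input is enough; an unstable sort may happen to preserve order on other inputs, but it gives no guarantee.)
Answer: Not stable


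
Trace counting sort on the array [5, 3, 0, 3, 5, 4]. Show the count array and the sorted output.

Count array: [1, 0, 0, 2, 1, 2]
(count[i] = number of elements equal to i)
Cumulative count: [1, 1, 1, 3, 4, 6]
Sorted: [0, 3, 3, 4, 5, 5]


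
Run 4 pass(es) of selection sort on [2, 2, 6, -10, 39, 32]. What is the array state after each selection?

Pass 1: Select minimum -10 at index 3, swap -> [-10, 2, 6, 2, 39, 32]
Pass 2: Select minimum 2 at index 1, swap -> [-10, 2, 6, 2, 39, 32]
Pass 3: Select minimum 2 at index 3, swap -> [-10, 2, 2, 6, 39, 32]
Pass 4: Select minimum 6 at index 3, swap -> [-10, 2, 2, 6, 39, 32]


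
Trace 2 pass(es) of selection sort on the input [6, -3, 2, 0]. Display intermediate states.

Pass 1: Select minimum -3 at index 1, swap -> [-3, 6, 2, 0]
Pass 2: Select minimum 0 at index 3, swap -> [-3, 0, 2, 6]


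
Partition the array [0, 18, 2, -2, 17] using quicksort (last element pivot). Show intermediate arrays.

Partition 1: pivot=17 at index 3 -> [0, 2, -2, 17, 18]
Partition 2: pivot=-2 at index 0 -> [-2, 2, 0, 17, 18]
Partition 3: pivot=0 at index 1 -> [-2, 0, 2, 17, 18]


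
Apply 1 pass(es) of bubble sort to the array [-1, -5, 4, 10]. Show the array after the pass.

After pass 1: [-5, -1, 4, 10] (1 swaps)
Total swaps: 1


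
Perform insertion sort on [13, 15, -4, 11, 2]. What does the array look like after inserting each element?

First element 13 is already 'sorted'
Insert 15: shifted 0 elements -> [13, 15, -4, 11, 2]
Insert -4: shifted 2 elements -> [-4, 13, 15, 11, 2]
Insert 11: shifted 2 elements -> [-4, 11, 13, 15, 2]
Insert 2: shifted 3 elements -> [-4, 2, 11, 13, 15]


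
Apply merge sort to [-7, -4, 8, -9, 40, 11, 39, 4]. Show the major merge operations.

Divide and conquer:
  Merge [-7] + [-4] -> [-7, -4]
  Merge [8] + [-9] -> [-9, 8]
  Merge [-7, -4] + [-9, 8] -> [-9, -7, -4, 8]
  Merge [40] + [11] -> [11, 40]
  Merge [39] + [4] -> [4, 39]
  Merge [11, 40] + [4, 39] -> [4, 11, 39, 40]
  Merge [-9, -7, -4, 8] + [4, 11, 39, 40] -> [-9, -7, -4, 4, 8, 11, 39, 40]


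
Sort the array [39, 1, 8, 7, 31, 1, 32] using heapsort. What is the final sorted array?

Build heap: [39, 31, 32, 7, 1, 1, 8]
Extract 39: [32, 31, 8, 7, 1, 1, 39]
Extract 32: [31, 7, 8, 1, 1, 32, 39]
Extract 31: [8, 7, 1, 1, 31, 32, 39]
Extract 8: [7, 1, 1, 8, 31, 32, 39]
Extract 7: [1, 1, 7, 8, 31, 32, 39]
Extract 1: [1, 1, 7, 8, 31, 32, 39]


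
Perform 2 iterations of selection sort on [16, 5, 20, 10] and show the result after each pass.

Pass 1: Select minimum 5 at index 1, swap -> [5, 16, 20, 10]
Pass 2: Select minimum 10 at index 3, swap -> [5, 10, 20, 16]


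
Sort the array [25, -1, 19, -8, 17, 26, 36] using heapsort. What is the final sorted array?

Build heap: [36, 17, 26, -8, -1, 25, 19]
Extract 36: [26, 17, 25, -8, -1, 19, 36]
Extract 26: [25, 17, 19, -8, -1, 26, 36]
Extract 25: [19, 17, -1, -8, 25, 26, 36]
Extract 19: [17, -8, -1, 19, 25, 26, 36]
Extract 17: [-1, -8, 17, 19, 25, 26, 36]
Extract -1: [-8, -1, 17, 19, 25, 26, 36]


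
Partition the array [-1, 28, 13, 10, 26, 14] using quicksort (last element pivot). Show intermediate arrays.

Partition 1: pivot=14 at index 3 -> [-1, 13, 10, 14, 26, 28]
Partition 2: pivot=10 at index 1 -> [-1, 10, 13, 14, 26, 28]
Partition 3: pivot=28 at index 5 -> [-1, 10, 13, 14, 26, 28]


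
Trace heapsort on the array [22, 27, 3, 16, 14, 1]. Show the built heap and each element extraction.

Build heap: [27, 22, 3, 16, 14, 1]
Extract 27: [22, 16, 3, 1, 14, 27]
Extract 22: [16, 14, 3, 1, 22, 27]
Extract 16: [14, 1, 3, 16, 22, 27]
Extract 14: [3, 1, 14, 16, 22, 27]
Extract 3: [1, 3, 14, 16, 22, 27]


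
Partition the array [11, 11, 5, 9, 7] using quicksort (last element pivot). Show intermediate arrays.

Partition 1: pivot=7 at index 1 -> [5, 7, 11, 9, 11]
Partition 2: pivot=11 at index 4 -> [5, 7, 11, 9, 11]
Partition 3: pivot=9 at index 2 -> [5, 7, 9, 11, 11]


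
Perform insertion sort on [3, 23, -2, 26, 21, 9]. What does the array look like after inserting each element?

First element 3 is already 'sorted'
Insert 23: shifted 0 elements -> [3, 23, -2, 26, 21, 9]
Insert -2: shifted 2 elements -> [-2, 3, 23, 26, 21, 9]
Insert 26: shifted 0 elements -> [-2, 3, 23, 26, 21, 9]
Insert 21: shifted 2 elements -> [-2, 3, 21, 23, 26, 9]
Insert 9: shifted 3 elements -> [-2, 3, 9, 21, 23, 26]


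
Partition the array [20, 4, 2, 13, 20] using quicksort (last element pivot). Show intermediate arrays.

Partition 1: pivot=20 at index 4 -> [20, 4, 2, 13, 20]
Partition 2: pivot=13 at index 2 -> [4, 2, 13, 20, 20]
Partition 3: pivot=2 at index 0 -> [2, 4, 13, 20, 20]


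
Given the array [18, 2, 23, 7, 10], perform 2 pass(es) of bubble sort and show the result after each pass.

After pass 1: [2, 18, 7, 10, 23] (3 swaps)
After pass 2: [2, 7, 10, 18, 23] (2 swaps)
Total swaps: 5


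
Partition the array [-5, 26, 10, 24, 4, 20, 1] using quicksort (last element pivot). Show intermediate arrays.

Partition 1: pivot=1 at index 1 -> [-5, 1, 10, 24, 4, 20, 26]
Partition 2: pivot=26 at index 6 -> [-5, 1, 10, 24, 4, 20, 26]
Partition 3: pivot=20 at index 4 -> [-5, 1, 10, 4, 20, 24, 26]
Partition 4: pivot=4 at index 2 -> [-5, 1, 4, 10, 20, 24, 26]


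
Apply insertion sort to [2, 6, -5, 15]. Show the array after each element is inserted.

First element 2 is already 'sorted'
Insert 6: shifted 0 elements -> [2, 6, -5, 15]
Insert -5: shifted 2 elements -> [-5, 2, 6, 15]
Insert 15: shifted 0 elements -> [-5, 2, 6, 15]


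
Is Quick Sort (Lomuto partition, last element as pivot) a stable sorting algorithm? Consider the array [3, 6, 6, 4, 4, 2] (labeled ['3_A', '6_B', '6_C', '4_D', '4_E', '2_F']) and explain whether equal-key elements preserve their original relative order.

Trace Quick Sort on the labeled array (the key is the number; the letter only tracks identity):
  Partition indices 0..5 around pivot 2_F -> [2_F, 6_B, 6_C, 4_D, 4_E, 3_A]
  Partition indices 1..5 around pivot 3_A -> [2_F, 3_A, 6_C, 4_D, 4_E, 6_B]
  Partition indices 2..5 around pivot 6_B -> [2_F, 3_A, 6_C, 4_D, 4_E, 6_B]
  Partition indices 2..4 around pivot 4_E -> [2_F, 3_A, 4_D, 4_E, 6_C, 6_B]
Final order: [2_F, 3_A, 4_D, 4_E, 6_C, 6_B]
Equal keys:
  value 4: originally 4_D, 4_E; after sorting 4_D, 4_E -> order preserved
  value 6: originally 6_B, 6_C; after sorting 6_C, 6_B -> order changed
Equal keys were reordered, so Quick Sort is not stable: partition swaps elements across long distances and can reorder equal keys. (One such input is enough; an unstable sort may happen to preserve order on other inputs, but it gives no guarantee.)
Answer: Not stable


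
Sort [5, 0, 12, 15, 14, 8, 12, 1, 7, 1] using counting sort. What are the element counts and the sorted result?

Count array: [1, 2, 0, 0, 0, 1, 0, 1, 1, 0, 0, 0, 2, 0, 1, 1]
(count[i] = number of elements equal to i)
Cumulative count: [1, 3, 3, 3, 3, 4, 4, 5, 6, 6, 6, 6, 8, 8, 9, 10]
Sorted: [0, 1, 1, 5, 7, 8, 12, 12, 14, 15]


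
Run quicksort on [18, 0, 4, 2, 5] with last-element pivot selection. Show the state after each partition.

Partition 1: pivot=5 at index 3 -> [0, 4, 2, 5, 18]
Partition 2: pivot=2 at index 1 -> [0, 2, 4, 5, 18]


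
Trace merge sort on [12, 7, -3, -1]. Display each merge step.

Divide and conquer:
  Merge [12] + [7] -> [7, 12]
  Merge [-3] + [-1] -> [-3, -1]
  Merge [7, 12] + [-3, -1] -> [-3, -1, 7, 12]


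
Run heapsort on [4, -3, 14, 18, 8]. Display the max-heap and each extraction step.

Build heap: [18, 8, 14, -3, 4]
Extract 18: [14, 8, 4, -3, 18]
Extract 14: [8, -3, 4, 14, 18]
Extract 8: [4, -3, 8, 14, 18]
Extract 4: [-3, 4, 8, 14, 18]


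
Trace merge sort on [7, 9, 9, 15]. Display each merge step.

Divide and conquer:
  Merge [7] + [9] -> [7, 9]
  Merge [9] + [15] -> [9, 15]
  Merge [7, 9] + [9, 15] -> [7, 9, 9, 15]


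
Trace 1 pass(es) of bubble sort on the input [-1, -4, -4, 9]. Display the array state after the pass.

After pass 1: [-4, -4, -1, 9] (2 swaps)
Total swaps: 2


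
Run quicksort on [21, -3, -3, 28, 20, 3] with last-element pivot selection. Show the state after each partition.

Partition 1: pivot=3 at index 2 -> [-3, -3, 3, 28, 20, 21]
Partition 2: pivot=-3 at index 1 -> [-3, -3, 3, 28, 20, 21]
Partition 3: pivot=21 at index 4 -> [-3, -3, 3, 20, 21, 28]


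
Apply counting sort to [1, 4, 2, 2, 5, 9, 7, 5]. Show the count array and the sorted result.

Count array: [0, 1, 2, 0, 1, 2, 0, 1, 0, 1]
(count[i] = number of elements equal to i)
Cumulative count: [0, 1, 3, 3, 4, 6, 6, 7, 7, 8]
Sorted: [1, 2, 2, 4, 5, 5, 7, 9]


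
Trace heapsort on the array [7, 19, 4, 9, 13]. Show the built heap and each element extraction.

Build heap: [19, 13, 4, 9, 7]
Extract 19: [13, 9, 4, 7, 19]
Extract 13: [9, 7, 4, 13, 19]
Extract 9: [7, 4, 9, 13, 19]
Extract 7: [4, 7, 9, 13, 19]


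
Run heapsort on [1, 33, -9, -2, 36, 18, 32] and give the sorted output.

Build heap: [36, 33, 32, -2, 1, 18, -9]
Extract 36: [33, 1, 32, -2, -9, 18, 36]
Extract 33: [32, 1, 18, -2, -9, 33, 36]
Extract 32: [18, 1, -9, -2, 32, 33, 36]
Extract 18: [1, -2, -9, 18, 32, 33, 36]
Extract 1: [-2, -9, 1, 18, 32, 33, 36]
Extract -2: [-9, -2, 1, 18, 32, 33, 36]


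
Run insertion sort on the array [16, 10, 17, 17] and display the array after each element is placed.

First element 16 is already 'sorted'
Insert 10: shifted 1 elements -> [10, 16, 17, 17]
Insert 17: shifted 0 elements -> [10, 16, 17, 17]
Insert 17: shifted 0 elements -> [10, 16, 17, 17]


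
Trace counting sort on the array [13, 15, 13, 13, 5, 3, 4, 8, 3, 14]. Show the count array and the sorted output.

Count array: [0, 0, 0, 2, 1, 1, 0, 0, 1, 0, 0, 0, 0, 3, 1, 1]
(count[i] = number of elements equal to i)
Cumulative count: [0, 0, 0, 2, 3, 4, 4, 4, 5, 5, 5, 5, 5, 8, 9, 10]
Sorted: [3, 3, 4, 5, 8, 13, 13, 13, 14, 15]


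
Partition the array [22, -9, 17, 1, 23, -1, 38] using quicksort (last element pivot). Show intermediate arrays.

Partition 1: pivot=38 at index 6 -> [22, -9, 17, 1, 23, -1, 38]
Partition 2: pivot=-1 at index 1 -> [-9, -1, 17, 1, 23, 22, 38]
Partition 3: pivot=22 at index 4 -> [-9, -1, 17, 1, 22, 23, 38]
Partition 4: pivot=1 at index 2 -> [-9, -1, 1, 17, 22, 23, 38]


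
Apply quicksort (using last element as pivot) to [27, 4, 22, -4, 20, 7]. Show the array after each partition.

Partition 1: pivot=7 at index 2 -> [4, -4, 7, 27, 20, 22]
Partition 2: pivot=-4 at index 0 -> [-4, 4, 7, 27, 20, 22]
Partition 3: pivot=22 at index 4 -> [-4, 4, 7, 20, 22, 27]


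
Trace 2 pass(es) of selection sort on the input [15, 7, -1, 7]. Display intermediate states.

Pass 1: Select minimum -1 at index 2, swap -> [-1, 7, 15, 7]
Pass 2: Select minimum 7 at index 1, swap -> [-1, 7, 15, 7]


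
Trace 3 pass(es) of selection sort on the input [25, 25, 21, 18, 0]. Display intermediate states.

Pass 1: Select minimum 0 at index 4, swap -> [0, 25, 21, 18, 25]
Pass 2: Select minimum 18 at index 3, swap -> [0, 18, 21, 25, 25]
Pass 3: Select minimum 21 at index 2, swap -> [0, 18, 21, 25, 25]


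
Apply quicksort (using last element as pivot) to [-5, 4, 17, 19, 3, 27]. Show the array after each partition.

Partition 1: pivot=27 at index 5 -> [-5, 4, 17, 19, 3, 27]
Partition 2: pivot=3 at index 1 -> [-5, 3, 17, 19, 4, 27]
Partition 3: pivot=4 at index 2 -> [-5, 3, 4, 19, 17, 27]
Partition 4: pivot=17 at index 3 -> [-5, 3, 4, 17, 19, 27]


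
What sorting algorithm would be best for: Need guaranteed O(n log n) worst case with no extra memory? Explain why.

Best choice: Heapsort
Reason: Heapsort is O(n log n) worst case and sorts in-place; quicksort can degrade to O(n^2)


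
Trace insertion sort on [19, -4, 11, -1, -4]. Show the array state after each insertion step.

First element 19 is already 'sorted'
Insert -4: shifted 1 elements -> [-4, 19, 11, -1, -4]
Insert 11: shifted 1 elements -> [-4, 11, 19, -1, -4]
Insert -1: shifted 2 elements -> [-4, -1, 11, 19, -4]
Insert -4: shifted 3 elements -> [-4, -4, -1, 11, 19]


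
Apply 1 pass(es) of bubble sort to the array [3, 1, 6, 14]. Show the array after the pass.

After pass 1: [1, 3, 6, 14] (1 swaps)
Total swaps: 1


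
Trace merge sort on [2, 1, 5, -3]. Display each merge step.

Divide and conquer:
  Merge [2] + [1] -> [1, 2]
  Merge [5] + [-3] -> [-3, 5]
  Merge [1, 2] + [-3, 5] -> [-3, 1, 2, 5]


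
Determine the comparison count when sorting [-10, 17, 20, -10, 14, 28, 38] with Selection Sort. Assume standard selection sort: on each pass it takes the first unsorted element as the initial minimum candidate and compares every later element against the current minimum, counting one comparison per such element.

Pass 1: scan indices 1..6 for the minimum = 6 comparison(s); min is -10, place at index 0 -> [-10, 17, 20, -10, 14, 28, 38]
Pass 2: scan indices 2..6 for the minimum = 5 comparison(s); min is -10, place at index 1 -> [-10, -10, 20, 17, 14, 28, 38]
Pass 3: scan indices 3..6 for the minimum = 4 comparison(s); min is 14, place at index 2 -> [-10, -10, 14, 17, 20, 28, 38]
Pass 4: scan indices 4..6 for the minimum = 3 comparison(s); min is 17, place at index 3 -> [-10, -10, 14, 17, 20, 28, 38]
Pass 5: scan indices 5..6 for the minimum = 2 comparison(s); min is 20, place at index 4 -> [-10, -10, 14, 17, 20, 28, 38]
Pass 6: scan indices 6..6 for the minimum = 1 comparison(s); min is 28, place at index 5 -> [-10, -10, 14, 17, 20, 28, 38]
Selection sort always scans the whole unsorted suffix, so the count is (n-1) + (n-2) + ... + 1 = n(n-1)/2 = 7*6/2 = 21 regardless of the input order.
Total comparisons: 6 + 5 + 4 + 3 + 2 + 1 = 21


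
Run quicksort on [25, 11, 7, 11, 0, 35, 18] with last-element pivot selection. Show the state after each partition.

Partition 1: pivot=18 at index 4 -> [11, 7, 11, 0, 18, 35, 25]
Partition 2: pivot=0 at index 0 -> [0, 7, 11, 11, 18, 35, 25]
Partition 3: pivot=11 at index 3 -> [0, 7, 11, 11, 18, 35, 25]
Partition 4: pivot=11 at index 2 -> [0, 7, 11, 11, 18, 35, 25]
Partition 5: pivot=25 at index 5 -> [0, 7, 11, 11, 18, 25, 35]


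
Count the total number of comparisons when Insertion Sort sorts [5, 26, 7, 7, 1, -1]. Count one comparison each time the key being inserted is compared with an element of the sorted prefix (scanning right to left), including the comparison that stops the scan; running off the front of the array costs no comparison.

Insert 26: 5 <= 26 (stop) = 1 comparison(s) -> [5, 26, 7, 7, 1, -1]
Insert 7: 26 > 7 (shift), 5 <= 7 (stop) = 2 comparison(s) -> [5, 7, 26, 7, 1, -1]
Insert 7: 26 > 7 (shift), 7 <= 7 (stop) = 2 comparison(s) -> [5, 7, 7, 26, 1, -1]
Insert 1: 26 > 1 (shift), 7 > 1 (shift), 7 > 1 (shift), 5 > 1 (shift), reached front = 4 comparison(s) -> [1, 5, 7, 7, 26, -1]
Insert -1: 26 > -1 (shift), 7 > -1 (shift), 7 > -1 (shift), 5 > -1 (shift), 1 > -1 (shift), reached front = 5 comparison(s) -> [-1, 1, 5, 7, 7, 26]
Total comparisons: 1 + 2 + 2 + 4 + 5 = 14


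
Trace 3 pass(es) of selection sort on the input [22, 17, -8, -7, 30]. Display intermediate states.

Pass 1: Select minimum -8 at index 2, swap -> [-8, 17, 22, -7, 30]
Pass 2: Select minimum -7 at index 3, swap -> [-8, -7, 22, 17, 30]
Pass 3: Select minimum 17 at index 3, swap -> [-8, -7, 17, 22, 30]


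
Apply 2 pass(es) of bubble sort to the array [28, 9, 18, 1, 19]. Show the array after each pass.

After pass 1: [9, 18, 1, 19, 28] (4 swaps)
After pass 2: [9, 1, 18, 19, 28] (1 swaps)
Total swaps: 5


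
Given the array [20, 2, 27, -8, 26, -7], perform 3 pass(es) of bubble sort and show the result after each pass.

After pass 1: [2, 20, -8, 26, -7, 27] (4 swaps)
After pass 2: [2, -8, 20, -7, 26, 27] (2 swaps)
After pass 3: [-8, 2, -7, 20, 26, 27] (2 swaps)
Total swaps: 8


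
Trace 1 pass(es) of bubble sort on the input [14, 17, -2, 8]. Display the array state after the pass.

After pass 1: [14, -2, 8, 17] (2 swaps)
Total swaps: 2


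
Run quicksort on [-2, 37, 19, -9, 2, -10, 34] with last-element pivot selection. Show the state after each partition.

Partition 1: pivot=34 at index 5 -> [-2, 19, -9, 2, -10, 34, 37]
Partition 2: pivot=-10 at index 0 -> [-10, 19, -9, 2, -2, 34, 37]
Partition 3: pivot=-2 at index 2 -> [-10, -9, -2, 2, 19, 34, 37]
Partition 4: pivot=19 at index 4 -> [-10, -9, -2, 2, 19, 34, 37]


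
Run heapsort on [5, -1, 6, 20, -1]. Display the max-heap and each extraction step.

Build heap: [20, 5, 6, -1, -1]
Extract 20: [6, 5, -1, -1, 20]
Extract 6: [5, -1, -1, 6, 20]
Extract 5: [-1, -1, 5, 6, 20]
Extract -1: [-1, -1, 5, 6, 20]


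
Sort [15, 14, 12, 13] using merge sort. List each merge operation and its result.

Divide and conquer:
  Merge [15] + [14] -> [14, 15]
  Merge [12] + [13] -> [12, 13]
  Merge [14, 15] + [12, 13] -> [12, 13, 14, 15]


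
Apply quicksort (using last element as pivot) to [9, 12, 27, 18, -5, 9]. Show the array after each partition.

Partition 1: pivot=9 at index 2 -> [9, -5, 9, 18, 12, 27]
Partition 2: pivot=-5 at index 0 -> [-5, 9, 9, 18, 12, 27]
Partition 3: pivot=27 at index 5 -> [-5, 9, 9, 18, 12, 27]
Partition 4: pivot=12 at index 3 -> [-5, 9, 9, 12, 18, 27]


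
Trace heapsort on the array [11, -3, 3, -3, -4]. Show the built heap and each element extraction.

Build heap: [11, -3, 3, -3, -4]
Extract 11: [3, -3, -4, -3, 11]
Extract 3: [-3, -3, -4, 3, 11]
Extract -3: [-3, -4, -3, 3, 11]
Extract -3: [-4, -3, -3, 3, 11]


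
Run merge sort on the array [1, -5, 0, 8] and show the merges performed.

Divide and conquer:
  Merge [1] + [-5] -> [-5, 1]
  Merge [0] + [8] -> [0, 8]
  Merge [-5, 1] + [0, 8] -> [-5, 0, 1, 8]


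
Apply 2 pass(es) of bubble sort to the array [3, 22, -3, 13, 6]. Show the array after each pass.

After pass 1: [3, -3, 13, 6, 22] (3 swaps)
After pass 2: [-3, 3, 6, 13, 22] (2 swaps)
Total swaps: 5


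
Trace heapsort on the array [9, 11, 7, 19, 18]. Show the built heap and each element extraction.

Build heap: [19, 18, 7, 11, 9]
Extract 19: [18, 11, 7, 9, 19]
Extract 18: [11, 9, 7, 18, 19]
Extract 11: [9, 7, 11, 18, 19]
Extract 9: [7, 9, 11, 18, 19]


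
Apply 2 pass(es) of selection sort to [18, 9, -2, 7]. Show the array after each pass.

Pass 1: Select minimum -2 at index 2, swap -> [-2, 9, 18, 7]
Pass 2: Select minimum 7 at index 3, swap -> [-2, 7, 18, 9]


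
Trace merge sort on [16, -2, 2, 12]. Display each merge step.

Divide and conquer:
  Merge [16] + [-2] -> [-2, 16]
  Merge [2] + [12] -> [2, 12]
  Merge [-2, 16] + [2, 12] -> [-2, 2, 12, 16]


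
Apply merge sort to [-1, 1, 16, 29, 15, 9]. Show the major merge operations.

Divide and conquer:
  Merge [1] + [16] -> [1, 16]
  Merge [-1] + [1, 16] -> [-1, 1, 16]
  Merge [15] + [9] -> [9, 15]
  Merge [29] + [9, 15] -> [9, 15, 29]
  Merge [-1, 1, 16] + [9, 15, 29] -> [-1, 1, 9, 15, 16, 29]


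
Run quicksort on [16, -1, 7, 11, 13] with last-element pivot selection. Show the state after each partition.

Partition 1: pivot=13 at index 3 -> [-1, 7, 11, 13, 16]
Partition 2: pivot=11 at index 2 -> [-1, 7, 11, 13, 16]
Partition 3: pivot=7 at index 1 -> [-1, 7, 11, 13, 16]


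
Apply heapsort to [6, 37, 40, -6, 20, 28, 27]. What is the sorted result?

Build heap: [40, 37, 28, -6, 20, 6, 27]
Extract 40: [37, 27, 28, -6, 20, 6, 40]
Extract 37: [28, 27, 6, -6, 20, 37, 40]
Extract 28: [27, 20, 6, -6, 28, 37, 40]
Extract 27: [20, -6, 6, 27, 28, 37, 40]
Extract 20: [6, -6, 20, 27, 28, 37, 40]
Extract 6: [-6, 6, 20, 27, 28, 37, 40]


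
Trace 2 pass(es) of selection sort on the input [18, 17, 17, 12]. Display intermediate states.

Pass 1: Select minimum 12 at index 3, swap -> [12, 17, 17, 18]
Pass 2: Select minimum 17 at index 1, swap -> [12, 17, 17, 18]


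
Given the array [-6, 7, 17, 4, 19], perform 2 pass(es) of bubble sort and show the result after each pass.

After pass 1: [-6, 7, 4, 17, 19] (1 swaps)
After pass 2: [-6, 4, 7, 17, 19] (1 swaps)
Total swaps: 2


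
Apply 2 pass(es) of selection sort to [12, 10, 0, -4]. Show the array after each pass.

Pass 1: Select minimum -4 at index 3, swap -> [-4, 10, 0, 12]
Pass 2: Select minimum 0 at index 2, swap -> [-4, 0, 10, 12]


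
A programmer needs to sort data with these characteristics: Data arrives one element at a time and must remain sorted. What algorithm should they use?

Best choice: Insertion sort
Reason: Insertion sort naturally handles online/streaming input by inserting each new element into sorted position


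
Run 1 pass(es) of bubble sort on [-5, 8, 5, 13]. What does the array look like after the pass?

After pass 1: [-5, 5, 8, 13] (1 swaps)
Total swaps: 1


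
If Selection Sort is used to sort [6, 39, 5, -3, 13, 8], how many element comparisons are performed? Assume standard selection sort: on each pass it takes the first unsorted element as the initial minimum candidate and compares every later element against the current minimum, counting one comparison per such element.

Pass 1: scan indices 1..5 for the minimum = 5 comparison(s); min is -3, place at index 0 -> [-3, 39, 5, 6, 13, 8]
Pass 2: scan indices 2..5 for the minimum = 4 comparison(s); min is 5, place at index 1 -> [-3, 5, 39, 6, 13, 8]
Pass 3: scan indices 3..5 for the minimum = 3 comparison(s); min is 6, place at index 2 -> [-3, 5, 6, 39, 13, 8]
Pass 4: scan indices 4..5 for the minimum = 2 comparison(s); min is 8, place at index 3 -> [-3, 5, 6, 8, 13, 39]
Pass 5: scan indices 5..5 for the minimum = 1 comparison(s); min is 13, place at index 4 -> [-3, 5, 6, 8, 13, 39]
Selection sort always scans the whole unsorted suffix, so the count is (n-1) + (n-2) + ... + 1 = n(n-1)/2 = 6*5/2 = 15 regardless of the input order.
Total comparisons: 5 + 4 + 3 + 2 + 1 = 15


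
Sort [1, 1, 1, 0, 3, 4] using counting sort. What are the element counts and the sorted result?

Count array: [1, 3, 0, 1, 1]
(count[i] = number of elements equal to i)
Cumulative count: [1, 4, 4, 5, 6]
Sorted: [0, 1, 1, 1, 3, 4]


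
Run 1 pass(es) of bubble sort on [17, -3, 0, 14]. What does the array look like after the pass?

After pass 1: [-3, 0, 14, 17] (3 swaps)
Total swaps: 3


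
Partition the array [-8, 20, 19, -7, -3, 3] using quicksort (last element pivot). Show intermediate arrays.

Partition 1: pivot=3 at index 3 -> [-8, -7, -3, 3, 19, 20]
Partition 2: pivot=-3 at index 2 -> [-8, -7, -3, 3, 19, 20]
Partition 3: pivot=-7 at index 1 -> [-8, -7, -3, 3, 19, 20]
Partition 4: pivot=20 at index 5 -> [-8, -7, -3, 3, 19, 20]


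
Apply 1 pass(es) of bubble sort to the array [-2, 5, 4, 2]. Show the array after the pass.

After pass 1: [-2, 4, 2, 5] (2 swaps)
Total swaps: 2


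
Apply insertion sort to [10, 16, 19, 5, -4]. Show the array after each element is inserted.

First element 10 is already 'sorted'
Insert 16: shifted 0 elements -> [10, 16, 19, 5, -4]
Insert 19: shifted 0 elements -> [10, 16, 19, 5, -4]
Insert 5: shifted 3 elements -> [5, 10, 16, 19, -4]
Insert -4: shifted 4 elements -> [-4, 5, 10, 16, 19]


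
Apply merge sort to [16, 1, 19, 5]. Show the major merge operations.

Divide and conquer:
  Merge [16] + [1] -> [1, 16]
  Merge [19] + [5] -> [5, 19]
  Merge [1, 16] + [5, 19] -> [1, 5, 16, 19]


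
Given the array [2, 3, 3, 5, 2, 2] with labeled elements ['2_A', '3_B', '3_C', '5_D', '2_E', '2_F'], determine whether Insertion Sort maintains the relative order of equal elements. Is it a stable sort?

Trace Insertion Sort on the labeled array (the key is the number; the letter only tracks identity):
  Insert 3_B at index 1: [2_A, 3_B, 3_C, 5_D, 2_E, 2_F]
  Insert 3_C at index 2: [2_A, 3_B, 3_C, 5_D, 2_E, 2_F]
  Insert 5_D at index 3: [2_A, 3_B, 3_C, 5_D, 2_E, 2_F]
  Insert 2_E at index 1: [2_A, 2_E, 3_B, 3_C, 5_D, 2_F]
  Insert 2_F at index 2: [2_A, 2_E, 2_F, 3_B, 3_C, 5_D]
Final order: [2_A, 2_E, 2_F, 3_B, 3_C, 5_D]
Equal keys:
  value 2: originally 2_A, 2_E, 2_F; after sorting 2_A, 2_E, 2_F -> order preserved
  value 3: originally 3_B, 3_C; after sorting 3_B, 3_C -> order preserved
All equal keys kept their original relative order. Insertion Sort is stable: elements are shifted only while they are strictly greater than the key, so a key is inserted after any equal elements already placed.
Answer: Stable


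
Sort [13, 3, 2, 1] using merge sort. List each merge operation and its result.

Divide and conquer:
  Merge [13] + [3] -> [3, 13]
  Merge [2] + [1] -> [1, 2]
  Merge [3, 13] + [1, 2] -> [1, 2, 3, 13]


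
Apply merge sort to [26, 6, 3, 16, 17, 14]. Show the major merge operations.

Divide and conquer:
  Merge [6] + [3] -> [3, 6]
  Merge [26] + [3, 6] -> [3, 6, 26]
  Merge [17] + [14] -> [14, 17]
  Merge [16] + [14, 17] -> [14, 16, 17]
  Merge [3, 6, 26] + [14, 16, 17] -> [3, 6, 14, 16, 17, 26]


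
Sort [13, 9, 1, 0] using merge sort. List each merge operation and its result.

Divide and conquer:
  Merge [13] + [9] -> [9, 13]
  Merge [1] + [0] -> [0, 1]
  Merge [9, 13] + [0, 1] -> [0, 1, 9, 13]


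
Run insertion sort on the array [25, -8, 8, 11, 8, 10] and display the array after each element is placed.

First element 25 is already 'sorted'
Insert -8: shifted 1 elements -> [-8, 25, 8, 11, 8, 10]
Insert 8: shifted 1 elements -> [-8, 8, 25, 11, 8, 10]
Insert 11: shifted 1 elements -> [-8, 8, 11, 25, 8, 10]
Insert 8: shifted 2 elements -> [-8, 8, 8, 11, 25, 10]
Insert 10: shifted 2 elements -> [-8, 8, 8, 10, 11, 25]


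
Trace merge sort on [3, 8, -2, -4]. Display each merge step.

Divide and conquer:
  Merge [3] + [8] -> [3, 8]
  Merge [-2] + [-4] -> [-4, -2]
  Merge [3, 8] + [-4, -2] -> [-4, -2, 3, 8]


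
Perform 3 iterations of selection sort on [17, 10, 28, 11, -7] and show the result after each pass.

Pass 1: Select minimum -7 at index 4, swap -> [-7, 10, 28, 11, 17]
Pass 2: Select minimum 10 at index 1, swap -> [-7, 10, 28, 11, 17]
Pass 3: Select minimum 11 at index 3, swap -> [-7, 10, 11, 28, 17]


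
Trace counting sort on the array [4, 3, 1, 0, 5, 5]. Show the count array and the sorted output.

Count array: [1, 1, 0, 1, 1, 2]
(count[i] = number of elements equal to i)
Cumulative count: [1, 2, 2, 3, 4, 6]
Sorted: [0, 1, 3, 4, 5, 5]


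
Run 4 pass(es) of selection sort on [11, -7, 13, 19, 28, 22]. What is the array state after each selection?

Pass 1: Select minimum -7 at index 1, swap -> [-7, 11, 13, 19, 28, 22]
Pass 2: Select minimum 11 at index 1, swap -> [-7, 11, 13, 19, 28, 22]
Pass 3: Select minimum 13 at index 2, swap -> [-7, 11, 13, 19, 28, 22]
Pass 4: Select minimum 19 at index 3, swap -> [-7, 11, 13, 19, 28, 22]


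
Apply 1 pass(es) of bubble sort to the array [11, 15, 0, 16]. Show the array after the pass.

After pass 1: [11, 0, 15, 16] (1 swaps)
Total swaps: 1


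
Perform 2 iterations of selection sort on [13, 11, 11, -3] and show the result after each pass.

Pass 1: Select minimum -3 at index 3, swap -> [-3, 11, 11, 13]
Pass 2: Select minimum 11 at index 1, swap -> [-3, 11, 11, 13]


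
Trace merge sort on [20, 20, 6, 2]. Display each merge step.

Divide and conquer:
  Merge [20] + [20] -> [20, 20]
  Merge [6] + [2] -> [2, 6]
  Merge [20, 20] + [2, 6] -> [2, 6, 20, 20]


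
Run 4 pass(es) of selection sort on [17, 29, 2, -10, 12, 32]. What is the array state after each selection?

Pass 1: Select minimum -10 at index 3, swap -> [-10, 29, 2, 17, 12, 32]
Pass 2: Select minimum 2 at index 2, swap -> [-10, 2, 29, 17, 12, 32]
Pass 3: Select minimum 12 at index 4, swap -> [-10, 2, 12, 17, 29, 32]
Pass 4: Select minimum 17 at index 3, swap -> [-10, 2, 12, 17, 29, 32]


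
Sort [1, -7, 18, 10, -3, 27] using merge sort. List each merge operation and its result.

Divide and conquer:
  Merge [-7] + [18] -> [-7, 18]
  Merge [1] + [-7, 18] -> [-7, 1, 18]
  Merge [-3] + [27] -> [-3, 27]
  Merge [10] + [-3, 27] -> [-3, 10, 27]
  Merge [-7, 1, 18] + [-3, 10, 27] -> [-7, -3, 1, 10, 18, 27]


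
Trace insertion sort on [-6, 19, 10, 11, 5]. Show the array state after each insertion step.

First element -6 is already 'sorted'
Insert 19: shifted 0 elements -> [-6, 19, 10, 11, 5]
Insert 10: shifted 1 elements -> [-6, 10, 19, 11, 5]
Insert 11: shifted 1 elements -> [-6, 10, 11, 19, 5]
Insert 5: shifted 3 elements -> [-6, 5, 10, 11, 19]


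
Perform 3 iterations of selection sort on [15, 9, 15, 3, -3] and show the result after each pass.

Pass 1: Select minimum -3 at index 4, swap -> [-3, 9, 15, 3, 15]
Pass 2: Select minimum 3 at index 3, swap -> [-3, 3, 15, 9, 15]
Pass 3: Select minimum 9 at index 3, swap -> [-3, 3, 9, 15, 15]


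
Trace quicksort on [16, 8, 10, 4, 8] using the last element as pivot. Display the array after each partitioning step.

Partition 1: pivot=8 at index 2 -> [8, 4, 8, 16, 10]
Partition 2: pivot=4 at index 0 -> [4, 8, 8, 16, 10]
Partition 3: pivot=10 at index 3 -> [4, 8, 8, 10, 16]
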